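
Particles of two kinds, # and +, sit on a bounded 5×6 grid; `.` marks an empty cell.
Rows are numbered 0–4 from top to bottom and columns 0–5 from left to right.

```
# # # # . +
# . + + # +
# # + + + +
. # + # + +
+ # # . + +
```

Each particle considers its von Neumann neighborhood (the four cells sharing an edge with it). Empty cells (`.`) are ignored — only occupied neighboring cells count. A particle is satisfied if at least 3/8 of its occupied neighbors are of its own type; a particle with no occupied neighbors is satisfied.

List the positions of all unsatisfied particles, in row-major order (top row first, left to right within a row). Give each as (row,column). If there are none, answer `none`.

(1,4), (3,2), (3,3), (4,0)

(0,0)# 2/2 ✓
(0,1)# 2/2 ✓
(0,2)# 2/3 ✓
(0,3)# 1/2 ✓
(0,5)+ 1/1 ✓
(1,0)# 2/2 ✓
(1,2)+ 2/3 ✓
(1,3)+ 2/4 ✓
(1,4)# 0/3 ✗
(1,5)+ 2/3 ✓
(2,0)# 2/2 ✓
(2,1)# 2/3 ✓
(2,2)+ 3/4 ✓
(2,3)+ 3/4 ✓
(2,4)+ 3/4 ✓
(2,5)+ 3/3 ✓
(3,1)# 2/3 ✓
(3,2)+ 1/4 ✗
(3,3)# 0/3 ✗
(3,4)+ 3/4 ✓
(3,5)+ 3/3 ✓
(4,0)+ 0/1 ✗
(4,1)# 2/3 ✓
(4,2)# 1/2 ✓
(4,4)+ 2/2 ✓
(4,5)+ 2/2 ✓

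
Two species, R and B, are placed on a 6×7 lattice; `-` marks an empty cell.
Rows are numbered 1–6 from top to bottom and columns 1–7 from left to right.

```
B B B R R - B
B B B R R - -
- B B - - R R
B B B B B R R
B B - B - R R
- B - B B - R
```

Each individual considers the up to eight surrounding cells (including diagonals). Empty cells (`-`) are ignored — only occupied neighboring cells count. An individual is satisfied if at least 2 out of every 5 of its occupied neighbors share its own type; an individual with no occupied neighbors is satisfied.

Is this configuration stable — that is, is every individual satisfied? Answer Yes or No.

Yes

Row 1: (1,1)B 3/3 ✓ · (1,2)B 5/5 ✓ · (1,3)B 3/5 ✓ · (1,4)R 3/5 ✓ · (1,5)R 3/3 ✓ · (1,7)B 0/0 ✓
Row 2: (2,1)B 4/4 ✓ · (2,2)B 7/7 ✓ · (2,3)B 5/7 ✓ · (2,4)R 3/6 ✓ · (2,5)R 4/4 ✓
Row 3: (3,2)B 7/7 ✓ · (3,3)B 6/7 ✓ · (3,6)R 4/5 ✓ · (3,7)R 3/3 ✓
Row 4: (4,1)B 4/4 ✓ · (4,2)B 6/6 ✓ · (4,3)B 6/6 ✓ · (4,4)B 4/4 ✓ · (4,5)B 2/5 ✓ · (4,6)R 5/6 ✓ · (4,7)R 5/5 ✓
Row 5: (5,1)B 4/4 ✓ · (5,2)B 5/5 ✓ · (5,4)B 5/5 ✓ · (5,6)R 4/6 ✓ · (5,7)R 4/4 ✓
Row 6: (6,2)B 2/2 ✓ · (6,4)B 2/2 ✓ · (6,5)B 2/3 ✓ · (6,7)R 2/2 ✓
All meet the threshold, so the configuration is stable.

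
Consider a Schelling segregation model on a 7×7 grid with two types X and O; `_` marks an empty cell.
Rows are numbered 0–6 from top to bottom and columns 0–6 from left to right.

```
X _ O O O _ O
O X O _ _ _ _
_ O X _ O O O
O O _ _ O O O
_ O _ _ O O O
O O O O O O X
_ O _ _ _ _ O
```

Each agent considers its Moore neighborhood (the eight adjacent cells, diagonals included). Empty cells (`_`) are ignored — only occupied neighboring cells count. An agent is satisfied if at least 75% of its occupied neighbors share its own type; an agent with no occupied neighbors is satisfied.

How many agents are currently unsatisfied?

(0,0)X 1/2 not
(0,2)O 2/3 not
(0,3)O 3/3 satisfied
(0,4)O 1/1 satisfied
(0,6)O 0/0 satisfied
(1,0)O 1/3 not
(1,1)X 2/6 not
(1,2)O 3/5 not
(2,1)O 4/6 not
(2,2)X 1/4 not
(2,4)O 3/3 satisfied
(2,5)O 5/5 satisfied
(2,6)O 3/3 satisfied
(3,0)O 3/3 satisfied
(3,1)O 3/4 satisfied
(3,4)O 5/5 satisfied
(3,5)O 8/8 satisfied
(3,6)O 5/5 satisfied
(4,1)O 5/5 satisfied
(4,4)O 6/6 satisfied
(4,5)O 7/8 satisfied
(4,6)O 4/5 satisfied
(5,0)O 3/3 satisfied
(5,1)O 4/4 satisfied
(5,2)O 4/4 satisfied
(5,3)O 3/3 satisfied
(5,4)O 4/4 satisfied
(5,5)O 5/6 satisfied
(5,6)X 0/4 not
(6,1)O 3/3 satisfied
(6,6)O 1/2 not
Unsatisfied: (0,0), (0,2), (1,0), (1,1), (1,2), (2,1), (2,2), (5,6), (6,6) — 9 in total.

9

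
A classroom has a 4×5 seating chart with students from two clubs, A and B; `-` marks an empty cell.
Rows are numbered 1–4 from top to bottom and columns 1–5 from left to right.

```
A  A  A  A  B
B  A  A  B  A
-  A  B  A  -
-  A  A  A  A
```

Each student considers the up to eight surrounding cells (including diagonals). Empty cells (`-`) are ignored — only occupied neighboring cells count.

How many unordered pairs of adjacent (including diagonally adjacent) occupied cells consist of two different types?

Scan each occupied cell's neighbors to the right and below (and the two forward diagonals) so each pair is counted once.
From row 1: 6 unlike of 17 pairs (running 6/17).
From row 2: 7 unlike of 13 pairs (running 13/30).
From row 3: 5 unlike of 10 pairs (running 18/40).
From row 4: 0 unlike of 3 pairs (running 18/43).
Total adjacent occupied pairs: 43; unlike-type pairs: 18.

18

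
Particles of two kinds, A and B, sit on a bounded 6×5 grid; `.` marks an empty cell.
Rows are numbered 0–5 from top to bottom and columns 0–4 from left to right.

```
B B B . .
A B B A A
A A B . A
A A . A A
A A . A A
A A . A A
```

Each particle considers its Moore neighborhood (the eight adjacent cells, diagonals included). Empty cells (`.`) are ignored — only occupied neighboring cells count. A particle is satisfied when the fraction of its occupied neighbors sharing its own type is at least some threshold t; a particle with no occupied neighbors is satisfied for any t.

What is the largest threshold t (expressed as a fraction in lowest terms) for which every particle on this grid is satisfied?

Row 0: (0,0)B 2/3 · (0,1)B 4/5 · (0,2)B 3/4
Row 1: (1,0)A 2/5 · (1,1)B 5/8 · (1,2)B 4/6 · (1,3)A 2/5 · (1,4)A 2/2
Row 2: (2,0)A 4/5 · (2,1)A 4/7 · (2,2)B 2/6 · (2,4)A 4/4
Row 3: (3,0)A 5/5 · (3,1)A 5/6 · (3,3)A 4/5 · (3,4)A 4/4
Row 4: (4,0)A 5/5 · (4,1)A 5/5 · (4,3)A 5/5 · (4,4)A 5/5
Row 5: (5,0)A 3/3 · (5,1)A 3/3 · (5,3)A 3/3 · (5,4)A 3/3
The smallest same-type fraction is 2/6 at (2,2), which reduces to 1/3. Any threshold above that leaves this particle unsatisfied.

1/3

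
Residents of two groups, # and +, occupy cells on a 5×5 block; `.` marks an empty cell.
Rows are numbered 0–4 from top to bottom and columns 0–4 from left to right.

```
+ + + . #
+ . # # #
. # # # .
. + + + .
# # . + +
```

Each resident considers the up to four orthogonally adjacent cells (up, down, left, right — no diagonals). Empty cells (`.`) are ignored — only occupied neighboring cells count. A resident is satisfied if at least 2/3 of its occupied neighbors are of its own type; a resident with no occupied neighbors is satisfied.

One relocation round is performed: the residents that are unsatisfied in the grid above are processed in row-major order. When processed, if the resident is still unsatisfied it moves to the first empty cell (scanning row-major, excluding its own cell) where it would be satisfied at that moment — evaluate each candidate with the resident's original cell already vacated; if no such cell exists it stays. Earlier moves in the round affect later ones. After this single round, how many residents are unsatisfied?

Initially unsatisfied (in order): (0,2), (2,1), (3,1), (4,1).
  (0,2) → (3,4).
  (2,1) → (0,3).
  (3,1) → (1,1).
  (4,1): now satisfied by earlier moves; stays.
Resulting grid:
+ + . # #
+ + # # #
. . # # .
. . + + +
# # . + +
Unsatisfied now: (3,2).

1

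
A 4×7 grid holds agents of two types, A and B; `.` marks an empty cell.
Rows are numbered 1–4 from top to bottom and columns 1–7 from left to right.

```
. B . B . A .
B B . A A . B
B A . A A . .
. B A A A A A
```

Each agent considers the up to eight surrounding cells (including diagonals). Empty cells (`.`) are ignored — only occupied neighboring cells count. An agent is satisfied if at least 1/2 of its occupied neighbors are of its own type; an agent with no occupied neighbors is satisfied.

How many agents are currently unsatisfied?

(1,2)B 2/2 ✓
(1,4)B 0/2 ✗
(1,6)A 1/2 ✓
(2,1)B 3/4 ✓
(2,2)B 3/4 ✓
(2,4)A 3/4 ✓
(2,5)A 4/5 ✓
(2,7)B 0/1 ✗
(3,1)B 3/4 ✓
(3,2)A 1/5 ✗
(3,4)A 6/6 ✓
(3,5)A 6/6 ✓
(4,2)B 1/3 ✗
(4,3)A 3/4 ✓
(4,4)A 4/4 ✓
(4,5)A 4/4 ✓
(4,6)A 3/3 ✓
(4,7)A 1/1 ✓
Unsatisfied: (1,4), (2,7), (3,2), (4,2) — 4 in total.

4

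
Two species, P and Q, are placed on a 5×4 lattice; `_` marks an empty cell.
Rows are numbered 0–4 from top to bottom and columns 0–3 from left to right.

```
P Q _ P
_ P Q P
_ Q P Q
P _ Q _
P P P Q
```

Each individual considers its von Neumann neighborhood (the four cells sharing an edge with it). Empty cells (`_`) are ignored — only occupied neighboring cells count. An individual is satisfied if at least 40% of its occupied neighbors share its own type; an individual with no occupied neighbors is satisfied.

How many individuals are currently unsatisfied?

11

(0,0)P 0/1 ✗
(0,1)Q 0/2 ✗
(0,3)P 1/1 ✓
(1,1)P 0/3 ✗
(1,2)Q 0/3 ✗
(1,3)P 1/3 ✗
(2,1)Q 0/2 ✗
(2,2)P 0/4 ✗
(2,3)Q 0/2 ✗
(3,0)P 1/1 ✓
(3,2)Q 0/2 ✗
(4,0)P 2/2 ✓
(4,1)P 2/2 ✓
(4,2)P 1/3 ✗
(4,3)Q 0/1 ✗
Unsatisfied: (0,0), (0,1), (1,1), (1,2), (1,3), (2,1), (2,2), (2,3), (3,2), (4,2), (4,3) — 11 in total.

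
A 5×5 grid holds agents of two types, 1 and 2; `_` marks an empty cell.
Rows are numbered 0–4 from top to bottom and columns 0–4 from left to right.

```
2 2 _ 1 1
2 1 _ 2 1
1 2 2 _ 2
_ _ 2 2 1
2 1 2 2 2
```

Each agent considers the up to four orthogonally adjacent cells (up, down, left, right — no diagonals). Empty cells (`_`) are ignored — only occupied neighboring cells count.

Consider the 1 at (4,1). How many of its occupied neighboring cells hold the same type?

0

Occupied neighbors of (4,1): (4,0)=2, (4,2)=2.
Same type (1): 0 of 2.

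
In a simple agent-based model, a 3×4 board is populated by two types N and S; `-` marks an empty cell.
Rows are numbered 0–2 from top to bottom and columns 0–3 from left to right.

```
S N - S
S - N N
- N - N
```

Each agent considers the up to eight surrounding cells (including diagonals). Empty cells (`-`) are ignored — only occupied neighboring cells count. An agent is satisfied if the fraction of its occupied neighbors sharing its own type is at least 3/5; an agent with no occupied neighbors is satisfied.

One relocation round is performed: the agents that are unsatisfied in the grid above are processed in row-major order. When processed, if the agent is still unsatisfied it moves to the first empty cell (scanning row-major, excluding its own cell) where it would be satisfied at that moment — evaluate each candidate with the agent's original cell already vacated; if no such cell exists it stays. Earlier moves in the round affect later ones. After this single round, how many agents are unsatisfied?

Initially unsatisfied (in order): (0,0), (0,1), (0,3), (1,0), (2,1).
  (0,0): no empty cell satisfies it; stays.
  (0,1) → (0,2).
  (0,3): no empty cell satisfies it; stays.
  (1,0): no empty cell satisfies it; stays.
  (2,1) → (2,2).
Resulting grid:
S - N S
S - N N
- - N N
Unsatisfied now: (0,3).

1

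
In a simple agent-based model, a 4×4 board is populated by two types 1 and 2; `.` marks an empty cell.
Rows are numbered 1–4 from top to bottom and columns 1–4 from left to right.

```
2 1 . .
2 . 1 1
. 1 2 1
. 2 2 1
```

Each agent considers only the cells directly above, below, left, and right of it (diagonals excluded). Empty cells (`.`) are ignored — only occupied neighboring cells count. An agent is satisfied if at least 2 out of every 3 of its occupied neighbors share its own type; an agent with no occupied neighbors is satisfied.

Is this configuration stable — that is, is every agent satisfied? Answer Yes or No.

No

Row 1: (1,1)2 1/2 unhappy · (1,2)1 0/1 unhappy
Row 2: (2,1)2 1/1 ok · (2,3)1 1/2 unhappy · (2,4)1 2/2 ok
Row 3: (3,2)1 0/2 unhappy · (3,3)2 1/4 unhappy · (3,4)1 2/3 ok
Row 4: (4,2)2 1/2 unhappy · (4,3)2 2/3 ok · (4,4)1 1/2 unhappy
For instance (1,1) has only 1/2 same-type neighbors, below 2/3.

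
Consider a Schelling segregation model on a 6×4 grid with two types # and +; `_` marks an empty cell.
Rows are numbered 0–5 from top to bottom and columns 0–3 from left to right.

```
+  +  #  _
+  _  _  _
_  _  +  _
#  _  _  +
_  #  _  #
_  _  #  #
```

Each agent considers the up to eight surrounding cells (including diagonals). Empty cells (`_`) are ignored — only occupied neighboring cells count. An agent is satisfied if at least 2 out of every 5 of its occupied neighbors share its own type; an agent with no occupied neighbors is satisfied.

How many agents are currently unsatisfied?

(0,0)+ 2/2 satisfied
(0,1)+ 2/3 satisfied
(0,2)# 0/1 not
(1,0)+ 2/2 satisfied
(2,2)+ 1/1 satisfied
(3,0)# 1/1 satisfied
(3,3)+ 1/2 satisfied
(4,1)# 2/2 satisfied
(4,3)# 2/3 satisfied
(5,2)# 3/3 satisfied
(5,3)# 2/2 satisfied
Unsatisfied: (0,2) — 1 in total.

1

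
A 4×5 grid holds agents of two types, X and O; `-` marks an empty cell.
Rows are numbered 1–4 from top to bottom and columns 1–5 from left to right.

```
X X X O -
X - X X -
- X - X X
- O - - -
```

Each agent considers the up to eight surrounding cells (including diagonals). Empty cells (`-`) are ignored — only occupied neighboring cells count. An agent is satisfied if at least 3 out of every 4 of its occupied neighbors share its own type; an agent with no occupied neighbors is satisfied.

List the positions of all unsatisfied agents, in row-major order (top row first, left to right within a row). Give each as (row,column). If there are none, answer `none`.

Row 1: (1,1)X 2/2 ok · (1,2)X 4/4 ok · (1,3)X 3/4 ok · (1,4)O 0/3 unhappy
Row 2: (2,1)X 3/3 ok · (2,3)X 5/6 ok · (2,4)X 4/5 ok
Row 3: (3,2)X 2/3 unhappy · (3,4)X 3/3 ok · (3,5)X 2/2 ok
Row 4: (4,2)O 0/1 unhappy

(1,4), (3,2), (4,2)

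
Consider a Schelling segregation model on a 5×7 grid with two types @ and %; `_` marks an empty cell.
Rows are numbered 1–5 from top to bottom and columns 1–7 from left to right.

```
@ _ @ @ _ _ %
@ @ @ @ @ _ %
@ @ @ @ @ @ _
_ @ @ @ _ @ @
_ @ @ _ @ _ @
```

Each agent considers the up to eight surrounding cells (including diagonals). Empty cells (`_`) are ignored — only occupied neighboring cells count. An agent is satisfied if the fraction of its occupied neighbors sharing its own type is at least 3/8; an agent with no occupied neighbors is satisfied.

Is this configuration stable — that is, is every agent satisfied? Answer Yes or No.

Row 1: (1,1)@ 2/2 satisfied · (1,3)@ 4/4 satisfied · (1,4)@ 4/4 satisfied · (1,7)% 1/1 satisfied
Row 2: (2,1)@ 4/4 satisfied · (2,2)@ 7/7 satisfied · (2,3)@ 7/7 satisfied · (2,4)@ 7/7 satisfied · (2,5)@ 5/5 satisfied · (2,7)% 1/2 satisfied
Row 3: (3,1)@ 4/4 satisfied · (3,2)@ 7/7 satisfied · (3,3)@ 8/8 satisfied · (3,4)@ 7/7 satisfied · (3,5)@ 6/6 satisfied · (3,6)@ 4/5 satisfied
Row 4: (4,2)@ 6/6 satisfied · (4,3)@ 7/7 satisfied · (4,4)@ 6/6 satisfied · (4,6)@ 5/5 satisfied · (4,7)@ 3/3 satisfied
Row 5: (5,2)@ 3/3 satisfied · (5,3)@ 4/4 satisfied · (5,5)@ 2/2 satisfied · (5,7)@ 2/2 satisfied
All meet the threshold, so the configuration is stable.

Yes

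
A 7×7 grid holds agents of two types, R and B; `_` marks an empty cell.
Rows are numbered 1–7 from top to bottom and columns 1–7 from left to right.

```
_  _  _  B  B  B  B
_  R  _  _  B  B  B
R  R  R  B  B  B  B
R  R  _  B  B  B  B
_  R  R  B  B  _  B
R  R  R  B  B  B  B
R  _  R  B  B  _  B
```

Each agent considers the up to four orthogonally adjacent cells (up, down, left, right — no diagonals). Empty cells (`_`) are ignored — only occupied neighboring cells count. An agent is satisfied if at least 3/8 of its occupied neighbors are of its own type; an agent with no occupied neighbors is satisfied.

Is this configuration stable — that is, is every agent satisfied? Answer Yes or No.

(1,4)B 1/1 ✓
(1,5)B 3/3 ✓
(1,6)B 3/3 ✓
(1,7)B 2/2 ✓
(2,2)R 1/1 ✓
(2,5)B 3/3 ✓
(2,6)B 4/4 ✓
(2,7)B 3/3 ✓
(3,1)R 2/2 ✓
(3,2)R 4/4 ✓
(3,3)R 1/2 ✓
(3,4)B 2/3 ✓
(3,5)B 4/4 ✓
(3,6)B 4/4 ✓
(3,7)B 3/3 ✓
(4,1)R 2/2 ✓
(4,2)R 3/3 ✓
(4,4)B 3/3 ✓
(4,5)B 4/4 ✓
(4,6)B 3/3 ✓
(4,7)B 3/3 ✓
(5,2)R 3/3 ✓
(5,3)R 2/3 ✓
(5,4)B 3/4 ✓
(5,5)B 3/3 ✓
(5,7)B 2/2 ✓
(6,1)R 2/2 ✓
(6,2)R 3/3 ✓
(6,3)R 3/4 ✓
(6,4)B 3/4 ✓
(6,5)B 4/4 ✓
(6,6)B 2/2 ✓
(6,7)B 3/3 ✓
(7,1)R 1/1 ✓
(7,3)R 1/2 ✓
(7,4)B 2/3 ✓
(7,5)B 2/2 ✓
(7,7)B 1/1 ✓
All meet the threshold, so the configuration is stable.

Yes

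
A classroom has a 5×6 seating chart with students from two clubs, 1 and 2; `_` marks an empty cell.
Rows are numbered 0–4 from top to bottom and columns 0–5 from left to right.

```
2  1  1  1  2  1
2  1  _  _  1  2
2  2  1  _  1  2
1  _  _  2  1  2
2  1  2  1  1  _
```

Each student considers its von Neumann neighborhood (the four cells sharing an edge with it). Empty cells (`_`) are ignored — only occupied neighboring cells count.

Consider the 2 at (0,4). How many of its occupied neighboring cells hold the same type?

0

Occupied neighbors of (0,4): (1,4)=1, (0,3)=1, (0,5)=1.
Same type (2): 0 of 3.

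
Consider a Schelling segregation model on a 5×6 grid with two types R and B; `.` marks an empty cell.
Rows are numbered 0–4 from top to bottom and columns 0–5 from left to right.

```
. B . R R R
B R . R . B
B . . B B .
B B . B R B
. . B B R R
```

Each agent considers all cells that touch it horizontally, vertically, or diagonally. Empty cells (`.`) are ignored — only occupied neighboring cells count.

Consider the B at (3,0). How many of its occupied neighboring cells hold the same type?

2

Occupied neighbors of (3,0): (2,0)=B, (3,1)=B.
Same type (B): 2 of 2.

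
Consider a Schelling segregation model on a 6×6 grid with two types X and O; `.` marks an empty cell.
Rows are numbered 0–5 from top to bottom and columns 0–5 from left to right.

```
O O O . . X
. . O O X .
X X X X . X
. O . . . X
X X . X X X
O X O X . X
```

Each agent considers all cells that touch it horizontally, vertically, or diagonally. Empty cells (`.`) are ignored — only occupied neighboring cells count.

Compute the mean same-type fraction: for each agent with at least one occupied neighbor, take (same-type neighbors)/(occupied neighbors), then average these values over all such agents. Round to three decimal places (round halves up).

Row 0: (0,0)O 1/1 · (0,1)O 3/3 · (0,2)O 3/3 · (0,5)X 1/1
Row 1: (1,2)O 3/6 · (1,3)O 2/5 · (1,4)X 3/4
Row 2: (2,0)X 1/2 · (2,1)X 2/4 · (2,2)X 2/5 · (2,3)X 2/4 · (2,5)X 2/2
Row 3: (3,1)O 0/5 · (3,5)X 3/3
Row 4: (4,0)X 2/4 · (4,1)X 2/5 · (4,3)X 2/3 · (4,4)X 5/5 · (4,5)X 3/3
Row 5: (5,0)O 0/3 · (5,1)X 2/4 · (5,2)O 0/4 · (5,3)X 2/3 · (5,5)X 2/2
Sum over 24 agents: 1/1 + 3/3 + 3/3 + 1/1 + 3/6 + 2/5 + 3/4 + 1/2 + 2/4 + 2/5 + 2/4 + 2/2 + 0/5 + 3/3 + 2/4 + 2/5 + 2/3 + 5/5 + 3/3 + 0/3 + 2/4 + 0/4 + 2/3 + 2/2 = 917/60; mean = 917/60 ÷ 24 = 917/1440 = 0.636805… → 0.637.

0.637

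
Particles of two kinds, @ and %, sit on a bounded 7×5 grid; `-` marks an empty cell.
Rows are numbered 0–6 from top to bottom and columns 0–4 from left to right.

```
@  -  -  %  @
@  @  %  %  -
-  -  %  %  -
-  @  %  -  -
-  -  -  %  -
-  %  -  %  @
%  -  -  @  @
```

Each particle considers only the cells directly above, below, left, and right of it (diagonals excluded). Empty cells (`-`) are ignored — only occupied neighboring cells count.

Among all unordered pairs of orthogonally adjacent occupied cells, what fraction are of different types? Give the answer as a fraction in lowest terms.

5/16

Scan each occupied cell's neighbors to the right and below so each pair is counted once.
Row 0: @(0,0)–@(1,0)= %(0,3)–@(0,4)≠ %(0,3)–%(1,3)=  → 1/3 unlike.
Row 1: @(1,0)–@(1,1)= @(1,1)–%(1,2)≠ %(1,2)–%(1,3)= %(1,2)–%(2,2)= %(1,3)–%(2,3)=  → 1/5 unlike.
Row 2: %(2,2)–%(2,3)= %(2,2)–%(3,2)=  → 0/2 unlike.
Row 3: @(3,1)–%(3,2)≠  → 1/1 unlike.
Row 4: %(4,3)–%(5,3)=  → 0/1 unlike.
Row 5: %(5,3)–@(5,4)≠ %(5,3)–@(6,3)≠ @(5,4)–@(6,4)=  → 2/3 unlike.
Row 6: @(6,3)–@(6,4)=  → 0/1 unlike.
Total adjacent occupied pairs: 16; unlike-type pairs: 5.
5/16 is already in lowest terms.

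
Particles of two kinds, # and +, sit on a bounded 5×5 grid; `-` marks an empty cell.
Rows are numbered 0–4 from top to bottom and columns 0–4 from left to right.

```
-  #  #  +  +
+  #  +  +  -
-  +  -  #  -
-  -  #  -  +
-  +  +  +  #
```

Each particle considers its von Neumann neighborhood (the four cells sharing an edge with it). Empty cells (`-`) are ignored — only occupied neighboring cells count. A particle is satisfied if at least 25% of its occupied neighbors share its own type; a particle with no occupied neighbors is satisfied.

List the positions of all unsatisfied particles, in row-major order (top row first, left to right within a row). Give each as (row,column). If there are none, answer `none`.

(0,1)# 2/2 ✓
(0,2)# 1/3 ✓
(0,3)+ 2/3 ✓
(0,4)+ 1/1 ✓
(1,0)+ 0/1 ✗
(1,1)# 1/4 ✓
(1,2)+ 1/3 ✓
(1,3)+ 2/3 ✓
(2,1)+ 0/1 ✗
(2,3)# 0/1 ✗
(3,2)# 0/1 ✗
(3,4)+ 0/1 ✗
(4,1)+ 1/1 ✓
(4,2)+ 2/3 ✓
(4,3)+ 1/2 ✓
(4,4)# 0/2 ✗

(1,0), (2,1), (2,3), (3,2), (3,4), (4,4)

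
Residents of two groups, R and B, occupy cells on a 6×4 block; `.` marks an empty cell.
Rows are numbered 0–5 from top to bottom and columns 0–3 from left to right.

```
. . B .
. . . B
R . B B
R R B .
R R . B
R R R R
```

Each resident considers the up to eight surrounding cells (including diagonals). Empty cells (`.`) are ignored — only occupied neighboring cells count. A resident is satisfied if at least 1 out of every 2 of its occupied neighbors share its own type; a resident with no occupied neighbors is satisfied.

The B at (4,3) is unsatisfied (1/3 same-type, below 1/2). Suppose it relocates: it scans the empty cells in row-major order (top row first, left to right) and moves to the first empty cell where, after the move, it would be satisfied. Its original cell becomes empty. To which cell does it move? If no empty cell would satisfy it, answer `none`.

Vacating (4,3). Empty cells in order:
  (0,0): 0/0 same-type → satisfied — stop here.

(0,0)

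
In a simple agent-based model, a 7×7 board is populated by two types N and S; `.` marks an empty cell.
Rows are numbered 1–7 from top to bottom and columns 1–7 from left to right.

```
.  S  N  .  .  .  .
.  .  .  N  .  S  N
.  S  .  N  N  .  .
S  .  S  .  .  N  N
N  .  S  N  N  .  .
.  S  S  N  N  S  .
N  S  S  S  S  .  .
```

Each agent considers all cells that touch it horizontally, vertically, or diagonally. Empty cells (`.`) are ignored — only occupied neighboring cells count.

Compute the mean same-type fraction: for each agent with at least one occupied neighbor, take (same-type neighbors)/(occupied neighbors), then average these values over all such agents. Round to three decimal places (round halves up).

Row 1: (1,2)S 0/1 · (1,3)N 1/2
Row 2: (2,4)N 3/3 · (2,6)S 0/2 · (2,7)N 0/1
Row 3: (3,2)S 2/2 · (3,4)N 2/3 · (3,5)N 3/4
Row 4: (4,1)S 1/2 · (4,3)S 2/4 · (4,6)N 3/3 · (4,7)N 1/1
Row 5: (5,1)N 0/2 · (5,3)S 3/5 · (5,4)N 3/6 · (5,5)N 4/5
Row 6: (6,2)S 4/6 · (6,3)S 5/7 · (6,4)N 3/8 · (6,5)N 3/6 · (6,6)S 1/3
Row 7: (7,1)N 0/2 · (7,2)S 3/4 · (7,3)S 4/5 · (7,4)S 3/5 · (7,5)S 2/4
Sum over 26 agents: 0/1 + 1/2 + 3/3 + 0/2 + 0/1 + 2/2 + 2/3 + 3/4 + 1/2 + 2/4 + 3/3 + 1/1 + 0/2 + 3/5 + 3/6 + 4/5 + 4/6 + 5/7 + 3/8 + 3/6 + 1/3 + 0/2 + 3/4 + 4/5 + 3/5 + 2/4 = 11807/840; mean = 11807/840 ÷ 26 = 11807/21840 = 0.540613… → 0.541.

0.541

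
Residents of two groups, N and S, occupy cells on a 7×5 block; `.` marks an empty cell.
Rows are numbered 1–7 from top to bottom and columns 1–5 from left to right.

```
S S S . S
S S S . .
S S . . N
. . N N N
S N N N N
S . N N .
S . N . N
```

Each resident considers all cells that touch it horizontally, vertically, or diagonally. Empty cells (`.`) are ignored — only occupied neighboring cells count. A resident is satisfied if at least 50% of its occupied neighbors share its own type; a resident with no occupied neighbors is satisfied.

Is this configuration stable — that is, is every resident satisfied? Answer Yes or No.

Row 1: (1,1)S 3/3 ok · (1,2)S 5/5 ok · (1,3)S 3/3 ok · (1,5)S 0/0 ok
Row 2: (2,1)S 5/5 ok · (2,2)S 7/7 ok · (2,3)S 4/4 ok
Row 3: (3,1)S 3/3 ok · (3,2)S 4/5 ok · (3,5)N 2/2 ok
Row 4: (4,3)N 4/5 ok · (4,4)N 6/6 ok · (4,5)N 4/4 ok
Row 5: (5,1)S 1/2 ok · (5,2)N 3/5 ok · (5,3)N 6/6 ok · (5,4)N 7/7 ok · (5,5)N 4/4 ok
Row 6: (6,1)S 2/3 ok · (6,3)N 5/5 ok · (6,4)N 6/6 ok
Row 7: (7,1)S 1/1 ok · (7,3)N 2/2 ok · (7,5)N 1/1 ok
All meet the threshold, so the configuration is stable.

Yes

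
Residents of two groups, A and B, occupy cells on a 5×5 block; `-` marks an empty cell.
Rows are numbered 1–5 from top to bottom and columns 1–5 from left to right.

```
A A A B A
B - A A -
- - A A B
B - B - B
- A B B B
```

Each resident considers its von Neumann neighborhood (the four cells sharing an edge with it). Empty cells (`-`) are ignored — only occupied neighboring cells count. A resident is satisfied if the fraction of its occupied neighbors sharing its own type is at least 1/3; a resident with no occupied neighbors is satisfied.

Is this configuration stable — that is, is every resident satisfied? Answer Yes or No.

No

Row 1: (1,1)A 1/2 ✓ · (1,2)A 2/2 ✓ · (1,3)A 2/3 ✓ · (1,4)B 0/3 ✗ · (1,5)A 0/1 ✗
Row 2: (2,1)B 0/1 ✗ · (2,3)A 3/3 ✓ · (2,4)A 2/3 ✓
Row 3: (3,3)A 2/3 ✓ · (3,4)A 2/3 ✓ · (3,5)B 1/2 ✓
Row 4: (4,1)B 0/0 ✓ · (4,3)B 1/2 ✓ · (4,5)B 2/2 ✓
Row 5: (5,2)A 0/1 ✗ · (5,3)B 2/3 ✓ · (5,4)B 2/2 ✓ · (5,5)B 2/2 ✓
For instance (1,4) has only 0/3 same-type neighbors, below 1/3.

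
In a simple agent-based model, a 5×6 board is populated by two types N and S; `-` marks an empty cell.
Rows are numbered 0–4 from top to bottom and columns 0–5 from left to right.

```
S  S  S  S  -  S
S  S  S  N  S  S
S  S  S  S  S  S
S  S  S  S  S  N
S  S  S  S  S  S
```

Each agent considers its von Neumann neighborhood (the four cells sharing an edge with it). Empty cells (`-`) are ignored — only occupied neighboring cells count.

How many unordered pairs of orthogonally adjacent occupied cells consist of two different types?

Scan each occupied cell's neighbors to the right and below so each pair is counted once.
From row 0: 1 unlike of 8 pairs (running 1/8).
From row 1: 3 unlike of 11 pairs (running 4/19).
From row 2: 1 unlike of 11 pairs (running 5/30).
From row 3: 2 unlike of 11 pairs (running 7/41).
From row 4: 0 unlike of 5 pairs (running 7/46).
Total adjacent occupied pairs: 46; unlike-type pairs: 7.

7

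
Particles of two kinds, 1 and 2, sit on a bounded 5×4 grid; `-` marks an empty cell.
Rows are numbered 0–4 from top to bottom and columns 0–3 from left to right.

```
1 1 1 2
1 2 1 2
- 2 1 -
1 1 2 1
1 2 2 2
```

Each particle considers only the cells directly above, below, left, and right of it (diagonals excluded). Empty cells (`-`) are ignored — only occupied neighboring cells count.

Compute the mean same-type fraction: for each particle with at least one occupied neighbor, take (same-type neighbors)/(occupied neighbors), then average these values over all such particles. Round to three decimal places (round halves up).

0.505

Row 0: (0,0)1 2/2 · (0,1)1 2/3 · (0,2)1 2/3 · (0,3)2 1/2
Row 1: (1,0)1 1/2 · (1,1)2 1/4 · (1,2)1 2/4 · (1,3)2 1/2
Row 2: (2,1)2 1/3 · (2,2)1 1/3
Row 3: (3,0)1 2/2 · (3,1)1 1/4 · (3,2)2 1/4 · (3,3)1 0/2
Row 4: (4,0)1 1/2 · (4,1)2 1/3 · (4,2)2 3/3 · (4,3)2 1/2
Sum over 18 particles: 2/2 + 2/3 + 2/3 + 1/2 + 1/2 + 1/4 + 2/4 + 1/2 + 1/3 + 1/3 + 2/2 + 1/4 + 1/4 + 0/2 + 1/2 + 1/3 + 3/3 + 1/2 = 109/12; mean = 109/12 ÷ 18 = 109/216 = 0.504629… → 0.505.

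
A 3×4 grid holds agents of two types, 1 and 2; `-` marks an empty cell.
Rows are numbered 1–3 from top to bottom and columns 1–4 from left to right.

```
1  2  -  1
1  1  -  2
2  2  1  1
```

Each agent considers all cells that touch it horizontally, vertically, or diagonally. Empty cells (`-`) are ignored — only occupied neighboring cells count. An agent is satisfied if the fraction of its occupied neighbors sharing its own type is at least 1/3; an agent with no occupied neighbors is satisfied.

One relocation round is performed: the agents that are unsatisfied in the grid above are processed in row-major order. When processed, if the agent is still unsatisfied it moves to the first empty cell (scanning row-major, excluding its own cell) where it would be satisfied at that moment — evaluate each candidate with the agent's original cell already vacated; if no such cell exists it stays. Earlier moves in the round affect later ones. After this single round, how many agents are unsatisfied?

1

Initially unsatisfied (in order): (1,2), (1,4), (2,4), (3,2).
  (1,2) → (1,3).
  (1,4) → (1,2).
  (2,4): now satisfied by earlier moves; stays.
  (3,2) → (1,4).
Resulting grid:
1 1 2 2
1 1 - 2
2 - 1 1
Unsatisfied now: (3,1).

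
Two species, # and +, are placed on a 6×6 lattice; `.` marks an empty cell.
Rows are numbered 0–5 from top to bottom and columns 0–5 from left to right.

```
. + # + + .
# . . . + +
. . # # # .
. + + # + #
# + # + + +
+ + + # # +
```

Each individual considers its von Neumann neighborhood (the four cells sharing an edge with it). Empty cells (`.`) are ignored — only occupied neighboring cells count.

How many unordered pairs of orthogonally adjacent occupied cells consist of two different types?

20

Scan each occupied cell's neighbors to the right and below so each pair is counted once.
From row 0: 2 unlike of 4 pairs (running 2/4).
From row 1: 1 unlike of 2 pairs (running 3/6).
From row 2: 2 unlike of 5 pairs (running 5/11).
From row 3: 6 unlike of 9 pairs (running 11/20).
From row 4: 7 unlike of 11 pairs (running 18/31).
From row 5: 2 unlike of 5 pairs (running 20/36).
Total adjacent occupied pairs: 36; unlike-type pairs: 20.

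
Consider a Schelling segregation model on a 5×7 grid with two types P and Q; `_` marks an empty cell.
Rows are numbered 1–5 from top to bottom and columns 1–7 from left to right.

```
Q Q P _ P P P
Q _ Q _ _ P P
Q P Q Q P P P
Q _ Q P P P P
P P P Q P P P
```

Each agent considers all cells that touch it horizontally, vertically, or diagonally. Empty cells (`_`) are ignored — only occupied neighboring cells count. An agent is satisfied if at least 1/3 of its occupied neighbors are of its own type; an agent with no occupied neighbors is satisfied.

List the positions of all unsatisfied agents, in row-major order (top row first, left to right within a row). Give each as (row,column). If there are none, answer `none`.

(1,3), (3,2), (4,1), (5,4)

(1,1)Q 2/2 ok
(1,2)Q 3/4 ok
(1,3)P 0/2 unhappy
(1,5)P 2/2 ok
(1,6)P 4/4 ok
(1,7)P 3/3 ok
(2,1)Q 3/4 ok
(2,3)Q 3/5 ok
(2,6)P 7/7 ok
(2,7)P 5/5 ok
(3,1)Q 2/3 ok
(3,2)P 0/6 unhappy
(3,3)Q 3/5 ok
(3,4)Q 3/6 ok
(3,5)P 5/6 ok
(3,6)P 7/7 ok
(3,7)P 5/5 ok
(4,1)Q 1/4 unhappy
(4,3)Q 3/7 ok
(4,4)P 4/8 ok
(4,5)P 6/8 ok
(4,6)P 8/8 ok
(4,7)P 5/5 ok
(5,1)P 1/2 ok
(5,2)P 2/4 ok
(5,3)P 2/4 ok
(5,4)Q 1/5 unhappy
(5,5)P 4/5 ok
(5,6)P 5/5 ok
(5,7)P 3/3 ok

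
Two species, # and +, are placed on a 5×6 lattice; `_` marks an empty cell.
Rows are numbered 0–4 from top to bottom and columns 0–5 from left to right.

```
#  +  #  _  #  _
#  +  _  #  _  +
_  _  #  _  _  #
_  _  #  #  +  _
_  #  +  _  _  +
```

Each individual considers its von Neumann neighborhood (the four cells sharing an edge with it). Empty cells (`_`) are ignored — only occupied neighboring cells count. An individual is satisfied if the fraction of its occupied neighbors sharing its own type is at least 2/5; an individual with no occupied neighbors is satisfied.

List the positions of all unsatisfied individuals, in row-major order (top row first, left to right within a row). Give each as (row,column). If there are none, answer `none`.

(0,0)# 1/2 ✓
(0,1)+ 1/3 ✗
(0,2)# 0/1 ✗
(0,4)# 0/0 ✓
(1,0)# 1/2 ✓
(1,1)+ 1/2 ✓
(1,3)# 0/0 ✓
(1,5)+ 0/1 ✗
(2,2)# 1/1 ✓
(2,5)# 0/1 ✗
(3,2)# 2/3 ✓
(3,3)# 1/2 ✓
(3,4)+ 0/1 ✗
(4,1)# 0/1 ✗
(4,2)+ 0/2 ✗
(4,5)+ 0/0 ✓

(0,1), (0,2), (1,5), (2,5), (3,4), (4,1), (4,2)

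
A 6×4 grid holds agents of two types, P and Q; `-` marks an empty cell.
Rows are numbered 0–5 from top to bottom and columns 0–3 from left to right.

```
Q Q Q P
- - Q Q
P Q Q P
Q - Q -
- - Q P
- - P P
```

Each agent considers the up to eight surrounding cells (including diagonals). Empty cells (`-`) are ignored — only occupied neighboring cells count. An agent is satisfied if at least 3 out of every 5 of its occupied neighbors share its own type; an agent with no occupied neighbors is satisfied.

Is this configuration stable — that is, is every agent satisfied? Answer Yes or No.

No

(0,0)Q 1/1 ✓
(0,1)Q 3/3 ✓
(0,2)Q 3/4 ✓
(0,3)P 0/3 ✗
(1,2)Q 5/7 ✓
(1,3)Q 3/5 ✓
(2,0)P 0/2 ✗
(2,1)Q 4/5 ✓
(2,2)Q 4/5 ✓
(2,3)P 0/4 ✗
(3,0)Q 1/2 ✗
(3,2)Q 3/5 ✓
(4,2)Q 1/4 ✗
(4,3)P 2/4 ✗
(5,2)P 2/3 ✓
(5,3)P 2/3 ✓
For instance (0,3) has only 0/3 same-type neighbors, below 3/5.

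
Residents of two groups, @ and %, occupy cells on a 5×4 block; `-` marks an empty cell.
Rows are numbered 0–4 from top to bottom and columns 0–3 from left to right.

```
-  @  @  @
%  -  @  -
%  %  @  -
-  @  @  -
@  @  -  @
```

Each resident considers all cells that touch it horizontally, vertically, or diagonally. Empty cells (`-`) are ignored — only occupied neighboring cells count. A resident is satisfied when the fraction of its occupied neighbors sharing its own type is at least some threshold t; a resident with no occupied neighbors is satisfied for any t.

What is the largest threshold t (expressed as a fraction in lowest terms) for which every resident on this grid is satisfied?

Row 0: (0,1)@ 2/3 · (0,2)@ 3/3 · (0,3)@ 2/2
Row 1: (1,0)% 2/3 · (1,2)@ 4/5
Row 2: (2,0)% 2/3 · (2,1)% 2/6 · (2,2)@ 3/4
Row 3: (3,1)@ 4/6 · (3,2)@ 4/5
Row 4: (4,0)@ 2/2 · (4,1)@ 3/3 · (4,3)@ 1/1
The smallest same-type fraction is 2/6 at (2,1), which reduces to 1/3. Any threshold above that leaves this resident unsatisfied.

1/3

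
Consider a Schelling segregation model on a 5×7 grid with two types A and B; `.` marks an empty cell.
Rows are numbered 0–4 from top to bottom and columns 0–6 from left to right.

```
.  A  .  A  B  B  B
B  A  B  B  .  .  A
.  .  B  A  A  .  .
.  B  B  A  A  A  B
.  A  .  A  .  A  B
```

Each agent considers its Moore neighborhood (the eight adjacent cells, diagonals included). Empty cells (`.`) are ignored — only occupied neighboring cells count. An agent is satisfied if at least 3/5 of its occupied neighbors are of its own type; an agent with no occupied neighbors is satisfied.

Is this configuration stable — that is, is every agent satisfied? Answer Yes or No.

(0,1)A 1/3 unhappy
(0,3)A 0/3 unhappy
(0,4)B 2/3 ok
(0,5)B 2/3 ok
(0,6)B 1/2 unhappy
(1,0)B 0/2 unhappy
(1,1)A 1/4 unhappy
(1,2)B 2/6 unhappy
(1,3)B 3/6 unhappy
(1,6)A 0/2 unhappy
(2,2)B 4/7 unhappy
(2,3)A 3/7 unhappy
(2,4)A 4/5 ok
(3,1)B 2/3 ok
(3,2)B 2/6 unhappy
(3,3)A 4/6 ok
(3,4)A 6/6 ok
(3,5)A 3/5 ok
(3,6)B 1/3 unhappy
(4,1)A 0/2 unhappy
(4,3)A 2/3 ok
(4,5)A 2/4 unhappy
(4,6)B 1/3 unhappy
For instance (0,1) has only 1/3 same-type neighbors, below 3/5.

No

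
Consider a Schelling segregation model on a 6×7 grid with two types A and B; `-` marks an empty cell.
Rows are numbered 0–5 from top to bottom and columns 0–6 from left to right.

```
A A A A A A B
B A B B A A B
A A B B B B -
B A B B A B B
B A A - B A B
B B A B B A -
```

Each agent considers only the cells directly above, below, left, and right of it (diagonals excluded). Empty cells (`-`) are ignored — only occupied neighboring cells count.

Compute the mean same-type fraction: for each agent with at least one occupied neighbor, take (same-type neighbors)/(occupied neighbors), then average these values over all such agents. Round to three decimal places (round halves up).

0.558

Row 0: (0,0)A 1/2 · (0,1)A 3/3 · (0,2)A 2/3 · (0,3)A 2/3 · (0,4)A 3/3 · (0,5)A 2/3 · (0,6)B 1/2
Row 1: (1,0)B 0/3 · (1,1)A 2/4 · (1,2)B 2/4 · (1,3)B 2/4 · (1,4)A 2/4 · (1,5)A 2/4 · (1,6)B 1/2
Row 2: (2,0)A 1/3 · (2,1)A 3/4 · (2,2)B 3/4 · (2,3)B 4/4 · (2,4)B 2/4 · (2,5)B 2/3
Row 3: (3,0)B 1/3 · (3,1)A 2/4 · (3,2)B 2/4 · (3,3)B 2/3 · (3,4)A 0/4 · (3,5)B 2/4 · (3,6)B 2/2
Row 4: (4,0)B 2/3 · (4,1)A 2/4 · (4,2)A 2/3 · (4,4)B 1/3 · (4,5)A 1/4 · (4,6)B 1/2
Row 5: (5,0)B 2/2 · (5,1)B 1/3 · (5,2)A 1/3 · (5,3)B 1/2 · (5,4)B 2/3 · (5,5)A 1/2
Sum over 39 agents: 1/2 + 3/3 + 2/3 + 2/3 + 3/3 + 2/3 + 1/2 + 0/3 + 2/4 + 2/4 + 2/4 + 2/4 + 2/4 + 1/2 + 1/3 + 3/4 + 3/4 + 4/4 + 2/4 + 2/3 + 1/3 + 2/4 + 2/4 + 2/3 + 0/4 + 2/4 + 2/2 + 2/3 + 2/4 + 2/3 + 1/3 + 1/4 + 1/2 + 2/2 + 1/3 + 1/3 + 1/2 + 2/3 + 1/2 = 87/4; mean = 87/4 ÷ 39 = 29/52 = 0.557692… → 0.558.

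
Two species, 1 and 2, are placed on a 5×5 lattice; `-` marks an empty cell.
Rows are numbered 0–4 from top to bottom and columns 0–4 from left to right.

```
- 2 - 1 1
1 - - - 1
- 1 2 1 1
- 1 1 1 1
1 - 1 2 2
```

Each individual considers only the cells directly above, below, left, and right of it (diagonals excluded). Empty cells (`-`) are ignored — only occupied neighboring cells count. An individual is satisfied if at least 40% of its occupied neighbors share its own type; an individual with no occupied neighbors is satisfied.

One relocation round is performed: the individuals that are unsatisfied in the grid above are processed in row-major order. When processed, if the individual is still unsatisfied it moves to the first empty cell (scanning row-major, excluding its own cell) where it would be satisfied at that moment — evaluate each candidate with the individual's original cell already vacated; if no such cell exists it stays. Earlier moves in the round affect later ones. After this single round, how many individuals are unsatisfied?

Initially unsatisfied (in order): (2,2), (4,3).
  (2,2) → (0,0).
  (4,3) → (0,2).
Resulting grid:
2 2 2 1 1
1 - - - 1
- 1 - 1 1
- 1 1 1 1
1 - 1 - 2
Unsatisfied now: (1,0), (4,4).

2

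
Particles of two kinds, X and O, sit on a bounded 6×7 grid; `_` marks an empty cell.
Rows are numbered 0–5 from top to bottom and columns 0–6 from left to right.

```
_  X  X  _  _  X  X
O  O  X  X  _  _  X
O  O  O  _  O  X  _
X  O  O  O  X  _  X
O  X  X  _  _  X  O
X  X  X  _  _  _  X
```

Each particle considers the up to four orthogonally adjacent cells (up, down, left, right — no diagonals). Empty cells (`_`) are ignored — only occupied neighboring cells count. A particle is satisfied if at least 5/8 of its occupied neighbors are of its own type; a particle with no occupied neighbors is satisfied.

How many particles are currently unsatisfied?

Row 0: (0,1)X 1/2 not · (0,2)X 2/2 satisfied · (0,5)X 1/1 satisfied · (0,6)X 2/2 satisfied
Row 1: (1,0)O 2/2 satisfied · (1,1)O 2/4 not · (1,2)X 2/4 not · (1,3)X 1/1 satisfied · (1,6)X 1/1 satisfied
Row 2: (2,0)O 2/3 satisfied · (2,1)O 4/4 satisfied · (2,2)O 2/3 satisfied · (2,4)O 0/2 not · (2,5)X 0/1 not
Row 3: (3,0)X 0/3 not · (3,1)O 2/4 not · (3,2)O 3/4 satisfied · (3,3)O 1/2 not · (3,4)X 0/2 not · (3,6)X 0/1 not
Row 4: (4,0)O 0/3 not · (4,1)X 2/4 not · (4,2)X 2/3 satisfied · (4,5)X 0/1 not · (4,6)O 0/3 not
Row 5: (5,0)X 1/2 not · (5,1)X 3/3 satisfied · (5,2)X 2/2 satisfied · (5,6)X 0/1 not
Unsatisfied: (0,1), (1,1), (1,2), (2,4), (2,5), (3,0), (3,1), (3,3), (3,4), (3,6), (4,0), (4,1), (4,5), (4,6), (5,0), (5,6) — 16 in total.

16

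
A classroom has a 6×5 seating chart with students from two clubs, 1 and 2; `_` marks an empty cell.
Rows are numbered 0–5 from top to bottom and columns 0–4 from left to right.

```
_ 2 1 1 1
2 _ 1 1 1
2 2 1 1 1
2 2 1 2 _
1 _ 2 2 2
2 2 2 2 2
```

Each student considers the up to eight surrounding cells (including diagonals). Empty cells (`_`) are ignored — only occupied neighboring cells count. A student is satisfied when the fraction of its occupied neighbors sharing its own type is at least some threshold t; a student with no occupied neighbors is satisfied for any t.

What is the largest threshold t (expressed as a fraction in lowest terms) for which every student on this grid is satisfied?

0/1

(0,1)2 1/3
(0,2)1 3/4
(0,3)1 5/5
(0,4)1 3/3
(1,0)2 3/3
(1,2)1 5/7
(1,3)1 8/8
(1,4)1 5/5
(2,0)2 4/4
(2,1)2 4/7
(2,2)1 4/7
(2,3)1 6/7
(2,4)1 3/4
(3,0)2 3/4
(3,1)2 4/7
(3,2)1 2/7
(3,3)2 3/7
(4,0)1 0/4
(4,2)2 6/7
(4,3)2 6/7
(4,4)2 4/4
(5,0)2 1/2
(5,1)2 3/4
(5,2)2 4/4
(5,3)2 5/5
(5,4)2 3/3
The smallest same-type fraction is 0/4 at (4,0), which reduces to 0/1. Any threshold above that leaves this student unsatisfied.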